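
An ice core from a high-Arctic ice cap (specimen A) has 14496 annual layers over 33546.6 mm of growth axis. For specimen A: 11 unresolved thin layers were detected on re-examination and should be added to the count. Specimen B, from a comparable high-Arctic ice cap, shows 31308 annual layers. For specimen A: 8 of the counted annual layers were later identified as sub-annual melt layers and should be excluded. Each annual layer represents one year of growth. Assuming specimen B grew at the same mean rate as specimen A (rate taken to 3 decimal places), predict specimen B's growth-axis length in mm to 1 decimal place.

72446.7 mm

Specimen A: correcting the raw count gives 14496 − 8 + 11 = 14499 true annual layers.
A: Extension rate ≈ 33546.6 / 14499 = 2.314 mm per year.
For B, 2.314 mm/year × 31308 years = 72446.7 mm.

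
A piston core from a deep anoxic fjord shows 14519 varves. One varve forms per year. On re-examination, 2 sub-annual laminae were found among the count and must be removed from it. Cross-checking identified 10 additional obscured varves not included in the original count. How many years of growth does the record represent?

Adjusted count: 14519 − 2 + 10 = 14527 varves.
One varve per year makes the duration 14527 years.

14527 yr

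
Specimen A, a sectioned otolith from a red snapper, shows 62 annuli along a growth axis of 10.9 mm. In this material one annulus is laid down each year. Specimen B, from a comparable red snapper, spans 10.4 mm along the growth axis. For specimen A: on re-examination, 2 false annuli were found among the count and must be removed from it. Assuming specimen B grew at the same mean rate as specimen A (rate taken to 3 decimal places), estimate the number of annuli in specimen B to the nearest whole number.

57 annuli

Specimen A: true annulus count = 62 − 2 = 60.
A: Extension rate ≈ 10.9 / 60 = 0.182 mm per year.
For B, 10.4 / 0.182 = 57.14 years ≈ 57 annuli.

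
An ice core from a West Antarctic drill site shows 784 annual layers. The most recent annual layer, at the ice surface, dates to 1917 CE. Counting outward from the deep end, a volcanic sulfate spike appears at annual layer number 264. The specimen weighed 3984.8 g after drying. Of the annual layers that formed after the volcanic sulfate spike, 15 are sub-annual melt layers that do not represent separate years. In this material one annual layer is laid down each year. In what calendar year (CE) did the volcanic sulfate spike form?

1412 CE

784 − 264 = 520 annual layers lie beyond the volcanic sulfate spike toward the ice surface.
Excluding 15 false annual layers: 520 − 15 = 505.
Counting back 505 years from 1917 CE places the volcanic sulfate spike in 1917 − 505 = 1412 CE.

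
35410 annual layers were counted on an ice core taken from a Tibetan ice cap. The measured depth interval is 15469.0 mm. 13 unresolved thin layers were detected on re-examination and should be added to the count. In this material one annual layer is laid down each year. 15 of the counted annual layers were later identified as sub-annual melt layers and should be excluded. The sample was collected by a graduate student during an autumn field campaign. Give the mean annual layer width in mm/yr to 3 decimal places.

After corrections the count is 35410 − 15 + 13 = 35408 annual layers.
15469.0 mm over 35408 years gives 15469.0 / 35408 ≈ 0.437 mm/yr.

0.437 mm/yr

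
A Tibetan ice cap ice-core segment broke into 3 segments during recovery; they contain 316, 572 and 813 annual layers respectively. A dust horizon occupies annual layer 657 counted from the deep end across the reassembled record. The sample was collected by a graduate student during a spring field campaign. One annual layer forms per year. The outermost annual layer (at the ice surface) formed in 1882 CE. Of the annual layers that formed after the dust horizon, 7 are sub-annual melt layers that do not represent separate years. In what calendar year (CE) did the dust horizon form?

845 CE

Total annual layers = 316 + 572 + 813 = 1701.
1701 − 657 = 1044 annual layers lie beyond the dust horizon toward the ice surface.
Removing the 7 false annual layers leaves 1044 − 7 = 1037 true annual layers beyond the dust horizon.
1882 − 1037 = 845 CE.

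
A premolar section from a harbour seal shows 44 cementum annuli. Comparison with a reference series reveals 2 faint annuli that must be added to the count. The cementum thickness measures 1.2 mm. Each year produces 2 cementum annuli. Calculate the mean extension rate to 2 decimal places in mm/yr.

0.05 mm/yr

After corrections the count is 44 + 2 = 46 cementum annuli.
With 2 cementum annuli per year, 46 / 2 = 23 years.
Extension rate ≈ 1.2 / 23 = 0.05 mm/yr.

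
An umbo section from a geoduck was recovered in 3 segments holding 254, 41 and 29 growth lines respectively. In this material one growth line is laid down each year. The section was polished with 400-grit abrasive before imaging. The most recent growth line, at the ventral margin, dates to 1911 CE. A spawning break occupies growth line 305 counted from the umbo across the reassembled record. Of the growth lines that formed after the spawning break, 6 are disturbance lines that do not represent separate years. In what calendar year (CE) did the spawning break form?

1898 CE

Total growth lines = 254 + 41 + 29 = 324.
Between growth line 305 and the ventral margin there are 324 − 305 = 19 growth lines.
Excluding 6 false growth lines: 19 − 6 = 13.
1911 − 13 = 1898 CE.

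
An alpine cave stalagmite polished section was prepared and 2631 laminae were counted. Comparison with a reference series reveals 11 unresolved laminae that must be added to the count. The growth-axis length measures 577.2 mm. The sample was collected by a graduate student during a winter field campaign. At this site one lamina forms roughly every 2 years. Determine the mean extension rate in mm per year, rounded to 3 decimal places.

After corrections the count is 2631 + 11 = 2642 laminae.
2642 laminae at 2 years each span 2642 × 2 = 5284 years.
577.2 mm over 5284 years gives 577.2 / 5284 ≈ 0.109 mm per year.

0.109 mm per year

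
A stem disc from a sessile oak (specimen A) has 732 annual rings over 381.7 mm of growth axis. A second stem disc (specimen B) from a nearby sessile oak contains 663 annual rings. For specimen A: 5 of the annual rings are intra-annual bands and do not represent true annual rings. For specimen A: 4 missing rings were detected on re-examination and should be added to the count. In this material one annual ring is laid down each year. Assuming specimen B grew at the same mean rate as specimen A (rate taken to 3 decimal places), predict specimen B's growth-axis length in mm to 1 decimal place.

346.1 mm

Specimen A: after corrections the count is 732 − 5 + 4 = 731 annual rings.
A: 381.7 mm over 731 years gives 381.7 / 731 ≈ 0.522 mm/year.
Length of B = 0.522 × 663 = 346.1 mm.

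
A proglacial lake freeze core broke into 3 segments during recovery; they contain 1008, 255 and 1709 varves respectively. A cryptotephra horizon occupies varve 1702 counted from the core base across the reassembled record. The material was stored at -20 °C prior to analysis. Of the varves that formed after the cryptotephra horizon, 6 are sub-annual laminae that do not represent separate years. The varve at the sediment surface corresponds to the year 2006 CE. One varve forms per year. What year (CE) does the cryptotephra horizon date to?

Total varves = 1008 + 255 + 1709 = 2972.
2972 − 1702 = 1270 varves lie beyond the cryptotephra horizon toward the sediment surface.
Removing the 6 false varves leaves 1270 − 6 = 1264 true varves beyond the cryptotephra horizon.
2006 − 1264 = 742 CE.

742 CE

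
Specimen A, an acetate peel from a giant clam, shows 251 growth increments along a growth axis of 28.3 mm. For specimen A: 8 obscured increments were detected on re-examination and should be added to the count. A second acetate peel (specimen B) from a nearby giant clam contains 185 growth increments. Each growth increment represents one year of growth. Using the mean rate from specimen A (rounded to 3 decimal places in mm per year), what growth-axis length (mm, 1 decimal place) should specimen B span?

Specimen A: after corrections the count is 251 + 8 = 259 growth increments.
A: 28.3 mm over 259 years gives 28.3 / 259 ≈ 0.109 mm/yr.
For B, 0.109 mm/year × 185 years = 20.2 mm.

20.2 mm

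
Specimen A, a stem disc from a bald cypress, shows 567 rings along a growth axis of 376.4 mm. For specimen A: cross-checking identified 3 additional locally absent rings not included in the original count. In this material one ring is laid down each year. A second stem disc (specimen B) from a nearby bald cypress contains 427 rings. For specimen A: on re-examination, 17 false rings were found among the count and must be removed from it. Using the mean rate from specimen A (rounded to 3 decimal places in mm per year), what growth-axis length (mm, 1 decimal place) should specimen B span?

Specimen A: after corrections the count is 567 − 17 + 3 = 553 rings.
A: Extension rate ≈ 376.4 / 553 = 0.681 mm/yr.
B's length ≈ 0.681 × 427 = 290.8 mm.

290.8 mm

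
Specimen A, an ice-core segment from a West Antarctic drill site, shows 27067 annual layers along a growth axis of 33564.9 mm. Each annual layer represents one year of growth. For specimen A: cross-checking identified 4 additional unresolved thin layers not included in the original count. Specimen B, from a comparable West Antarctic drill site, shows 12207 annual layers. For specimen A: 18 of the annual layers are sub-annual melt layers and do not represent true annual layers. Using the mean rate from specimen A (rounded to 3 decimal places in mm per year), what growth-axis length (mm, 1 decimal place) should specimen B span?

15148.9 mm

Specimen A: adjusted count: 27067 − 18 + 4 = 27053 annual layers.
A: Extension rate ≈ 33564.9 / 27053 = 1.241 mm per year.
B's length ≈ 1.241 × 12207 = 15148.9 mm.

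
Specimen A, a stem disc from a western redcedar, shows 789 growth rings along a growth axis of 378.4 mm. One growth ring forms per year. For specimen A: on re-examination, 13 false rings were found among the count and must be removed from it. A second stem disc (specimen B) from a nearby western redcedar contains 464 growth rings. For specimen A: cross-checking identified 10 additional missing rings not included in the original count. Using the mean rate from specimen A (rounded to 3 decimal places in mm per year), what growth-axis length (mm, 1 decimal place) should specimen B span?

223.2 mm

Specimen A: adjusted count: 789 − 13 + 10 = 786 growth rings.
A: 378.4 mm over 786 years gives 378.4 / 786 ≈ 0.481 mm/yr.
B's length ≈ 0.481 × 464 = 223.2 mm.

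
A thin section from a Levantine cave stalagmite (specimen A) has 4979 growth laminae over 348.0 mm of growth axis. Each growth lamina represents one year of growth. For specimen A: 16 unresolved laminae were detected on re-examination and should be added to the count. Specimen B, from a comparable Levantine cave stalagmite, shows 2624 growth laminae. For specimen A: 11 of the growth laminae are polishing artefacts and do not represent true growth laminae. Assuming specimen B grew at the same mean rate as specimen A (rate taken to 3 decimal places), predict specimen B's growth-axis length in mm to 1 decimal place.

Specimen A: correcting the raw count gives 4979 − 11 + 16 = 4984 true growth laminae.
A: 348.0 mm over 4984 years gives 348.0 / 4984 ≈ 0.070 mm per year.
For B, 0.070 mm/year × 2624 years = 183.7 mm.

183.7 mm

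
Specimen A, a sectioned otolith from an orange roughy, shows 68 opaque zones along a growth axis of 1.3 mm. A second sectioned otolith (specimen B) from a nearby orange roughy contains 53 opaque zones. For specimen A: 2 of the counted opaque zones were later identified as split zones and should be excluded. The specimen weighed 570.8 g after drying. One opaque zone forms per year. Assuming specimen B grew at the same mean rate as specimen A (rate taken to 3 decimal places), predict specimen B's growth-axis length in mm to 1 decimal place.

1.1 mm

Specimen A: correcting the raw count gives 68 − 2 = 66 true opaque zones.
A: 1.3 mm over 66 years gives 1.3 / 66 ≈ 0.020 mm per year.
B's length ≈ 0.020 × 53 = 1.1 mm.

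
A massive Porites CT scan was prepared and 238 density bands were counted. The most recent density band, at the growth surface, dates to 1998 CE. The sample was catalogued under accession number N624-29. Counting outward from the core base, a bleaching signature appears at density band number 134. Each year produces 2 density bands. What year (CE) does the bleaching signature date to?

1946 CE

The bleaching signature sits at density band 134 from the core base, so 238 − 134 = 104 density bands formed after it.
Dividing by 2 density bands per year: 104 / 2 = 52 years.
1998 − 52 = 1946 CE.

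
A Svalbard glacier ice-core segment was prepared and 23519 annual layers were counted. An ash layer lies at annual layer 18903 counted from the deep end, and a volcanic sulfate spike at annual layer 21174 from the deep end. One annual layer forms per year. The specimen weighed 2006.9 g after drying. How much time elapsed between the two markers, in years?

The two markers are separated by 21174 − 18903 = 2271 annual layers.
That is 2271 years at one annual layer per year.

2271 yr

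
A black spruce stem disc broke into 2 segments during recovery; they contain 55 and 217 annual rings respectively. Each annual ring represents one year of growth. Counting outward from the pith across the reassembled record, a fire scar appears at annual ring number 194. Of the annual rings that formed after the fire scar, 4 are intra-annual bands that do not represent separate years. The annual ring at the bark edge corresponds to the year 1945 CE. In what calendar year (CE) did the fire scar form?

Total annual rings = 55 + 217 = 272.
272 − 194 = 78 annual rings lie beyond the fire scar toward the bark edge.
Removing the 4 false annual rings leaves 78 − 4 = 74 true annual rings beyond the fire scar.
The annual ring at the bark edge is 1945 CE, so the fire scar dates to 1945 − 74 = 1871 CE.

1871 CE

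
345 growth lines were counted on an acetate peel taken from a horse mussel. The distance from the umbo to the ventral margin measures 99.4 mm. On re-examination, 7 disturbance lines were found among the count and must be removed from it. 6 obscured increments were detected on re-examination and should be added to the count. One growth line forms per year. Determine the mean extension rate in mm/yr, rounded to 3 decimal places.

Adjusted count: 345 − 7 + 6 = 344 growth lines.
99.4 mm over 344 years gives 99.4 / 344 ≈ 0.289 mm/yr.

0.289 mm/yr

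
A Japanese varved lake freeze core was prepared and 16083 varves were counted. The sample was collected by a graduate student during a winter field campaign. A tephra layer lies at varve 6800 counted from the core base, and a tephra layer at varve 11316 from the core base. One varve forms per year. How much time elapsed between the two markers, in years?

The two markers are separated by 11316 − 6800 = 4516 varves.
At one varve per year, 4516 years elapsed between them.

4516 yr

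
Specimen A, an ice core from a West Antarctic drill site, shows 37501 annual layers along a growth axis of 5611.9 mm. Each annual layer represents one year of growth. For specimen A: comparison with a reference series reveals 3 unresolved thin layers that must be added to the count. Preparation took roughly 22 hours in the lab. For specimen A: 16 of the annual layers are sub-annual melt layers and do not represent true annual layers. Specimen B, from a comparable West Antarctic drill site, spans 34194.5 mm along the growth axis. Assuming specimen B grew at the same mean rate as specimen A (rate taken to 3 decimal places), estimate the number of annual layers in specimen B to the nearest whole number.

227963 annual layers

Specimen A: true annual layer count = 37501 − 16 + 3 = 37488.
A: Mean rate = 5611.9 mm / 37488 years ≈ 0.150 mm per year.
B spans 34194.5 / 0.150 = 227963.33 years ≈ 227963 annual layers.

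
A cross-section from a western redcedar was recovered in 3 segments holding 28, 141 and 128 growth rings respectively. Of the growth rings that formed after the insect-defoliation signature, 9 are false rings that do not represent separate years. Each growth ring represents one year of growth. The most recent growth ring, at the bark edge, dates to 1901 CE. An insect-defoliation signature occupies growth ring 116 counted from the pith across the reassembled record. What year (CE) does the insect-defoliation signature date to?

1729 CE

Total growth rings = 28 + 141 + 128 = 297.
297 − 116 = 181 growth rings lie beyond the insect-defoliation signature toward the bark edge.
Excluding 9 false growth rings: 181 − 9 = 172.
The growth ring at the bark edge is 1901 CE, so the insect-defoliation signature dates to 1901 − 172 = 1729 CE.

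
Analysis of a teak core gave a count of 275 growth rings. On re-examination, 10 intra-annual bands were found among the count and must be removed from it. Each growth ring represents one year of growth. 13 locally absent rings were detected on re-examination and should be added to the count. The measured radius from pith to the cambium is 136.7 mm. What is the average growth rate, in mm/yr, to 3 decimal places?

True growth ring count = 275 − 10 + 13 = 278.
Mean rate = 136.7 mm / 278 years ≈ 0.492 mm/yr.

0.492 mm/yr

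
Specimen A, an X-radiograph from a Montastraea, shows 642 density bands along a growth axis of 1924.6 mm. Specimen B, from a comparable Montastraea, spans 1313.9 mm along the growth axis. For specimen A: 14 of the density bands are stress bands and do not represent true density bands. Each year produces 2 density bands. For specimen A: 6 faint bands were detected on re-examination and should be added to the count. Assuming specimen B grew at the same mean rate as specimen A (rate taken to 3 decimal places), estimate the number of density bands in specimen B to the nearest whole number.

433 density bands

Specimen A: true density band count = 642 − 14 + 6 = 634.
Specimen A: dividing by 2 density bands per year: 634 / 2 = 317 years.
A: Extension rate ≈ 1924.6 / 317 = 6.071 mm/yr.
B spans 1313.9 / 6.071 = 216.42 years; at 2 density bands per year that is 216.42 × 2 ≈ 433 density bands.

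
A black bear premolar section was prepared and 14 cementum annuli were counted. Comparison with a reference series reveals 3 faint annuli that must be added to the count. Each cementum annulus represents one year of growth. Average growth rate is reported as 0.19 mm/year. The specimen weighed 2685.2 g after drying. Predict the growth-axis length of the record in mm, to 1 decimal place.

After corrections the count is 14 + 3 = 17 cementum annuli.
17 years at 0.19 mm/year gives 0.19 × 17 = 3.2 mm.

3.2 mm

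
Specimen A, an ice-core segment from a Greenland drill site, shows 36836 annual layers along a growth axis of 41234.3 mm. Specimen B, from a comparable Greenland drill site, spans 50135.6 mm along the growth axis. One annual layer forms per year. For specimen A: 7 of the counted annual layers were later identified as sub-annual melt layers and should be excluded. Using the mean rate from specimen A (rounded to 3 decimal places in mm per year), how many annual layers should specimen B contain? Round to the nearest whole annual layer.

44764 annual layers

Specimen A: after corrections the count is 36836 − 7 = 36829 annual layers.
A: 41234.3 mm over 36829 years gives 41234.3 / 36829 ≈ 1.120 mm/year.
For B, 50135.6 / 1.120 = 44763.93 years ≈ 44764 annual layers.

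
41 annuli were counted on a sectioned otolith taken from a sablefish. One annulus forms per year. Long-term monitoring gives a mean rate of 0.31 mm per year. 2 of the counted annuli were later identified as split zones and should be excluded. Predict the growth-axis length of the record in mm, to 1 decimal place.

Adjusted count: 41 − 2 = 39 annuli.
Predicted length = 0.31 mm/year × 39 years = 12.1 mm.

12.1 mm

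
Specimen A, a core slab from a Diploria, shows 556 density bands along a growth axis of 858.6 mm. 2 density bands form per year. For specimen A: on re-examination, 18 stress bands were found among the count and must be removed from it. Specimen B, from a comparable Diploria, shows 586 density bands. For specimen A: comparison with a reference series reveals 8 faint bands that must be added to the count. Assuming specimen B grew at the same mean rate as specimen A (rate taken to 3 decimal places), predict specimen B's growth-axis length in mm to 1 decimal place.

Specimen A: adjusted count: 556 − 18 + 8 = 546 density bands.
Specimen A: dividing by 2 density bands per year: 546 / 2 = 273 years.
A: 858.6 mm over 273 years gives 858.6 / 273 ≈ 3.145 mm per year.
Specimen B: dividing by 2 density bands per year: 586 / 2 = 293 years. Length of B = 3.145 × 293 = 921.5 mm.

921.5 mm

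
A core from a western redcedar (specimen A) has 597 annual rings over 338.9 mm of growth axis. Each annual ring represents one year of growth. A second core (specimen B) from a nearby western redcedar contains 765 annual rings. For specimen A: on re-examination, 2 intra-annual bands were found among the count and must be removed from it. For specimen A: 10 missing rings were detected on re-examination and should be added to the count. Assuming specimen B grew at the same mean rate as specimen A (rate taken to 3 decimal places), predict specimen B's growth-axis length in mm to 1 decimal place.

428.4 mm

Specimen A: adjusted count: 597 − 2 + 10 = 605 annual rings.
A: Extension rate ≈ 338.9 / 605 = 0.560 mm per year.
Length of B = 0.560 × 765 = 428.4 mm.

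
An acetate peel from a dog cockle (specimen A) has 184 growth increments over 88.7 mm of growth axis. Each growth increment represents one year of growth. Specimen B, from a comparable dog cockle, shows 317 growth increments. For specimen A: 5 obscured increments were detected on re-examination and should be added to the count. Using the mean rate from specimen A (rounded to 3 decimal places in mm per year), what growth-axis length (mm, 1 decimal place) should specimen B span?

148.7 mm

Specimen A: true growth increment count = 184 + 5 = 189.
A: 88.7 mm over 189 years gives 88.7 / 189 ≈ 0.469 mm/year.
B's length ≈ 0.469 × 317 = 148.7 mm.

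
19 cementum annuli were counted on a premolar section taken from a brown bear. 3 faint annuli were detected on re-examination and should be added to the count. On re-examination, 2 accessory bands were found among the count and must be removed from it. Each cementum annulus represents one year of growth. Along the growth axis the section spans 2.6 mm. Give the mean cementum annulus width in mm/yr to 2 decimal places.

0.13 mm/yr

Correcting the raw count gives 19 − 2 + 3 = 20 true cementum annuli.
2.6 mm over 20 years gives 2.6 / 20 ≈ 0.13 mm/yr.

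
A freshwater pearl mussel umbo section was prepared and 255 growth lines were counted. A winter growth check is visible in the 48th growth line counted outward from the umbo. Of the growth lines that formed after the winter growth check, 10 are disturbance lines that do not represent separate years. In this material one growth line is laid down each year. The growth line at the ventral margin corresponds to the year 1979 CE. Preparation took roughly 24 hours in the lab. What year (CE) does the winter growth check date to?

255 − 48 = 207 growth lines lie beyond the winter growth check toward the ventral margin.
Removing the 10 false growth lines leaves 207 − 10 = 197 true growth lines beyond the winter growth check.
Counting back 197 years from 1979 CE places the winter growth check in 1979 − 197 = 1782 CE.

1782 CE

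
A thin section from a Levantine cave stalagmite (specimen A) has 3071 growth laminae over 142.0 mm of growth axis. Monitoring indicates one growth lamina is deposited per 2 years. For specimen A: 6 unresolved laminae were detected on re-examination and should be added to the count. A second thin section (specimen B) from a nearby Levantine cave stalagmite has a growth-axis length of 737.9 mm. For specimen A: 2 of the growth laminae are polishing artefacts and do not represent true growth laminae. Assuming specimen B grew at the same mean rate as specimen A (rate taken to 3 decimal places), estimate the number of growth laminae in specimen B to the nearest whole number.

16041 growth laminae

Specimen A: adjusted count: 3071 − 2 + 6 = 3075 growth laminae.
Specimen A: multiplying by 2 years per growth lamina: 3075 × 2 = 6150 years.
A: Extension rate ≈ 142.0 / 6150 = 0.023 mm/yr.
For B, 737.9 / 0.023 = 32082.61 years; at 2 years per growth lamina that is 32082.61 / 2 ≈ 16041 growth laminae.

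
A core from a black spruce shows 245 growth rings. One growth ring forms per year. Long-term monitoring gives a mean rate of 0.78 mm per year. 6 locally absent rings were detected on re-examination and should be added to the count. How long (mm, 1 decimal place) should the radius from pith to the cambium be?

195.8 mm

True growth ring count = 245 + 6 = 251.
Length ≈ 0.78 × 251 = 195.8 mm.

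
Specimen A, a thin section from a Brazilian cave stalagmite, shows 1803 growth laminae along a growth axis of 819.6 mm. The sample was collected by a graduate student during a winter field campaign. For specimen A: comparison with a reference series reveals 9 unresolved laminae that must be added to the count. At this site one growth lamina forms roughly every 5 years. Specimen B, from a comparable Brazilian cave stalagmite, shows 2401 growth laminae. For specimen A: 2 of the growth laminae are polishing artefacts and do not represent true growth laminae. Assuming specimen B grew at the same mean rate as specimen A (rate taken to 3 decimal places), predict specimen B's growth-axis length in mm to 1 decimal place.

1092.5 mm

Specimen A: adjusted count: 1803 − 2 + 9 = 1810 growth laminae.
Specimen A: 1810 growth laminae at 5 years each span 1810 × 5 = 9050 years.
A: Extension rate ≈ 819.6 / 9050 = 0.091 mm/yr.
Specimen B: at 5 years per growth lamina, 2401 × 5 = 12005 years. For B, 0.091 mm/year × 12005 years = 1092.5 mm.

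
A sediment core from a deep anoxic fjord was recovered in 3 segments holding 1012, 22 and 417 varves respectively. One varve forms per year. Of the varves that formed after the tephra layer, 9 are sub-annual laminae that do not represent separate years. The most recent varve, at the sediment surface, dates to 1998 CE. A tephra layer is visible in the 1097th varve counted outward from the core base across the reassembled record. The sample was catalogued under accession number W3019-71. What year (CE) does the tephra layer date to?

1653 CE

Total varves = 1012 + 22 + 417 = 1451.
1451 − 1097 = 354 varves lie beyond the tephra layer toward the sediment surface.
354 − 9 false = 345 true varves after the tephra layer.
Counting back 345 years from 1998 CE places the tephra layer in 1998 − 345 = 1653 CE.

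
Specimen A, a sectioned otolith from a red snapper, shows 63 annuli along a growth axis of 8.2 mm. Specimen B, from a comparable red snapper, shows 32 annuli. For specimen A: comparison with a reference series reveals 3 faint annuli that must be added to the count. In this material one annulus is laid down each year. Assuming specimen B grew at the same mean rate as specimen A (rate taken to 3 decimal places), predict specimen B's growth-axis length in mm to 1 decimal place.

4.0 mm

Specimen A: correcting the raw count gives 63 + 3 = 66 true annuli.
A: Mean rate = 8.2 mm / 66 years ≈ 0.124 mm per year.
Length of B = 0.124 × 32 = 4.0 mm.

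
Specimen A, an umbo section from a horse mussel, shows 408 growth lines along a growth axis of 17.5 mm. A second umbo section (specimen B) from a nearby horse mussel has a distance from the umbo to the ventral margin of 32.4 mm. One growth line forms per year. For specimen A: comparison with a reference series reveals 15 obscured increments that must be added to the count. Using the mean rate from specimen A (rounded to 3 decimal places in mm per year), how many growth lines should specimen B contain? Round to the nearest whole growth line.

790 growth lines

Specimen A: after corrections the count is 408 + 15 = 423 growth lines.
A: Mean rate = 17.5 mm / 423 years ≈ 0.041 mm per year.
B spans 32.4 / 0.041 = 790.24 years ≈ 790 growth lines.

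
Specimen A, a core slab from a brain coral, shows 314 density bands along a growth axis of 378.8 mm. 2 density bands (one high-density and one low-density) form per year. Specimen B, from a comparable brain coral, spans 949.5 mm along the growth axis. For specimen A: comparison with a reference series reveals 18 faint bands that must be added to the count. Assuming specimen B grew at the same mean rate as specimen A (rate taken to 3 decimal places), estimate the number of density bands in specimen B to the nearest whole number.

832 density bands

Specimen A: after corrections the count is 314 + 18 = 332 density bands.
Specimen A: with 2 density bands per year, 332 / 2 = 166 years.
A: 378.8 mm over 166 years gives 378.8 / 166 ≈ 2.282 mm/yr.
B spans 949.5 / 2.282 = 416.08 years; at 2 density bands per year that is 416.08 × 2 ≈ 832 density bands.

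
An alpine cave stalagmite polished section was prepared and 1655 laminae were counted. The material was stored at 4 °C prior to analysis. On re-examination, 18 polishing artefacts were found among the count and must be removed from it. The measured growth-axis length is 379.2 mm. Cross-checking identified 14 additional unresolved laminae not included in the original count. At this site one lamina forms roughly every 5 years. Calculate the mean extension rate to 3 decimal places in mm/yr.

0.046 mm/yr

Adjusted count: 1655 − 18 + 14 = 1651 laminae.
1651 laminae at 5 years each span 1651 × 5 = 8255 years.
Mean rate = 379.2 mm / 8255 years ≈ 0.046 mm/yr.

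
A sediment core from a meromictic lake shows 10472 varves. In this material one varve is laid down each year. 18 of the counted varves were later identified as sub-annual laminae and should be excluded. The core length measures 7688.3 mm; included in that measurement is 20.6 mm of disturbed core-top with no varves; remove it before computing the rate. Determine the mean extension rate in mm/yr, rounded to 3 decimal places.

0.733 mm/yr

Adjusted count: 10472 − 18 = 10454 varves.
Net length = 7688.3 − 20.6 = 7667.7 mm.
Extension rate ≈ 7667.7 / 10454 = 0.733 mm/yr.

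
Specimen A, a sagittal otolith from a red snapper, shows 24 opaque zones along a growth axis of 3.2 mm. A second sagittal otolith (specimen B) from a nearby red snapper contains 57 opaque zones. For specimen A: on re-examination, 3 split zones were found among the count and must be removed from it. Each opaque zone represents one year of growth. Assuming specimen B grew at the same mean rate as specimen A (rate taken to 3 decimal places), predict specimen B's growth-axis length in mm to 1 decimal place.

8.7 mm

Specimen A: after corrections the count is 24 − 3 = 21 opaque zones.
A: 3.2 mm over 21 years gives 3.2 / 21 ≈ 0.152 mm/yr.
For B, 0.152 mm/year × 57 years = 8.7 mm.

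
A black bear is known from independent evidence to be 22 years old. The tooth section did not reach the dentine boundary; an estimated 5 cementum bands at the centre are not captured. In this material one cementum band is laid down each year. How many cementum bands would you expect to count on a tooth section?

At one cementum band per year, 22 years correspond to 22 cementum bands.
22 − 5 missed = 17 cementum bands expected in the prepared section.

17 cementum bands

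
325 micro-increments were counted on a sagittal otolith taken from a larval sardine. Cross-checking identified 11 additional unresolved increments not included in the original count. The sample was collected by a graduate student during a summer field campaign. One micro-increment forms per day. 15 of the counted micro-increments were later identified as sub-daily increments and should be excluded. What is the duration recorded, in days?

321 d

Correcting the raw count gives 325 − 15 + 11 = 321 true micro-increments.
At one micro-increment per day, that is 321 days.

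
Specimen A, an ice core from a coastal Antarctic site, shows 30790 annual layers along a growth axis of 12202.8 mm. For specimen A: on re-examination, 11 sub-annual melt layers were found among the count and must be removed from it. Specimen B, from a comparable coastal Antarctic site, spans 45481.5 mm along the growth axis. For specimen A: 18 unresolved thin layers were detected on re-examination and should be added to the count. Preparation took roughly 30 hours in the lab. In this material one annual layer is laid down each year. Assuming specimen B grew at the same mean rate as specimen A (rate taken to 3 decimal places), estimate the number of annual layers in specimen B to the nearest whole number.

Specimen A: adjusted count: 30790 − 11 + 18 = 30797 annual layers.
A: Mean rate = 12202.8 mm / 30797 years ≈ 0.396 mm/yr.
Specimen B: 45481.5 mm / 0.396 mm per year = 114852.27 years ≈ 114852 annual layers.

114852 annual layers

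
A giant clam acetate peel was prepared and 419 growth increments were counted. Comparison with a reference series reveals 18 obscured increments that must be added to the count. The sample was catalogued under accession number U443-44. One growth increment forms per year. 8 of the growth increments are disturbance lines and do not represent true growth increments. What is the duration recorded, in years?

Adjusted count: 419 − 8 + 18 = 429 growth increments.
With a one-to-one growth increment periodicity this is 429 years.

429 years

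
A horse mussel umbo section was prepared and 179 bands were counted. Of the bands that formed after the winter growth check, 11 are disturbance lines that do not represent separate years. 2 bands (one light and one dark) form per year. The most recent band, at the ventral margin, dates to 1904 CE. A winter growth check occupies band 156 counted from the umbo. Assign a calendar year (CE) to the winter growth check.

1898 CE

Between band 156 and the ventral margin there are 179 − 156 = 23 bands.
23 − 11 false = 12 true bands after the winter growth check.
With 2 bands per year, 12 / 2 = 6 years.
The band at the ventral margin is 1904 CE, so the winter growth check dates to 1904 − 6 = 1898 CE.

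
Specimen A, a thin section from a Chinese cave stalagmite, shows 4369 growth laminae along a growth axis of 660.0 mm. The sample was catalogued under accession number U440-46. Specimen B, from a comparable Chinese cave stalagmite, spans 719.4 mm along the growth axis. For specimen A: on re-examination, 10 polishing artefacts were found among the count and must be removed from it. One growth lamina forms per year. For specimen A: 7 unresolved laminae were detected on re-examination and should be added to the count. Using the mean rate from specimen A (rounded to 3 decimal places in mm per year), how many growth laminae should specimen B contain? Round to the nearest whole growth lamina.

Specimen A: true growth lamina count = 4369 − 10 + 7 = 4366.
A: Mean rate = 660.0 mm / 4366 years ≈ 0.151 mm/year.
For B, 719.4 / 0.151 = 4764.24 years ≈ 4764 growth laminae.

4764 growth laminae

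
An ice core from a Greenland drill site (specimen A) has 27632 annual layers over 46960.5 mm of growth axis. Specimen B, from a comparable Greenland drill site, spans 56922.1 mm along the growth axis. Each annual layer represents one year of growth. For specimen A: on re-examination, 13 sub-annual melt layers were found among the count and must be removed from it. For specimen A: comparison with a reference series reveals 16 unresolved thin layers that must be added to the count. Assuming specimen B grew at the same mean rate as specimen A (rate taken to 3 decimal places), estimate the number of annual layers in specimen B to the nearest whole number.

33503 annual layers

Specimen A: adjusted count: 27632 − 13 + 16 = 27635 annual layers.
A: Extension rate ≈ 46960.5 / 27635 = 1.699 mm/yr.
Specimen B: 56922.1 mm / 1.699 mm per year = 33503.30 years ≈ 33503 annual layers.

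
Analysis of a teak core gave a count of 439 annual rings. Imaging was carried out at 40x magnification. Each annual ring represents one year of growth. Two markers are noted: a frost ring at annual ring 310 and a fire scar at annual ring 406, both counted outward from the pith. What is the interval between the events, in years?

96 years

The two markers are separated by 406 − 310 = 96 annual rings.
At one annual ring per year, 96 years elapsed between them.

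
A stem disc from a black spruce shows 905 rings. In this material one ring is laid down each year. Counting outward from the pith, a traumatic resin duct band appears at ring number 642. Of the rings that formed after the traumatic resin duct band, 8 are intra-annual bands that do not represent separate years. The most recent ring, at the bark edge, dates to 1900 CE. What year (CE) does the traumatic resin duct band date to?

Between ring 642 and the bark edge there are 905 − 642 = 263 rings.
Excluding 8 false rings: 263 − 8 = 255.
1900 − 255 = 1645 CE.

1645 CE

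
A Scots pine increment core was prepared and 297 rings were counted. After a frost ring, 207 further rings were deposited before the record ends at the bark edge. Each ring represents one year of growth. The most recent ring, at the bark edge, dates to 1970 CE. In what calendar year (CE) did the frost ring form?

1763 CE

207 rings formed after the frost ring.
Counting back 207 years from 1970 CE places the frost ring in 1970 − 207 = 1763 CE.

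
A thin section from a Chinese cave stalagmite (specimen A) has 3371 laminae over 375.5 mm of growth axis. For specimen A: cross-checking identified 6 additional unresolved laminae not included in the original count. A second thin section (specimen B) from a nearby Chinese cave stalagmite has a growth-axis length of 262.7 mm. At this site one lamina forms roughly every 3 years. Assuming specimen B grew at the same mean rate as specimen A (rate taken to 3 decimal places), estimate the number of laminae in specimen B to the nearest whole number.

2367 laminae

Specimen A: after corrections the count is 3371 + 6 = 3377 laminae.
Specimen A: 3377 laminae at 3 years each span 3377 × 3 = 10131 years.
A: Mean rate = 375.5 mm / 10131 years ≈ 0.037 mm per year.
B spans 262.7 / 0.037 = 7100.00 years; at 3 years per lamina that is 7100.00 / 3 ≈ 2367 laminae.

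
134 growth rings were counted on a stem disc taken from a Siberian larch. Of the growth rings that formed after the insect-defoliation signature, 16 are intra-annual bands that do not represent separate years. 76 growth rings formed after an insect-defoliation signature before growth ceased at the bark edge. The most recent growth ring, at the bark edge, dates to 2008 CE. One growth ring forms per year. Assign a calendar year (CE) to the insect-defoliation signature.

76 growth rings post-date the insect-defoliation signature.
76 − 16 false = 60 true growth rings after the insect-defoliation signature.
2008 − 60 = 1948 CE.

1948 CE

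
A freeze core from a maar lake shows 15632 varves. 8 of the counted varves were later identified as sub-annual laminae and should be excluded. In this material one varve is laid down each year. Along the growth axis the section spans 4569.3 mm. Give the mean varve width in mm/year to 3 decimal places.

0.292 mm/year

True varve count = 15632 − 8 = 15624.
Mean rate = 4569.3 mm / 15624 years ≈ 0.292 mm/year.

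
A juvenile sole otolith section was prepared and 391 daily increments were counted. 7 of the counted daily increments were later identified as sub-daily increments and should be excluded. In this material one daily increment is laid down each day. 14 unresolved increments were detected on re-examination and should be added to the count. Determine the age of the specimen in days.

398 d

Adjusted count: 391 − 7 + 14 = 398 daily increments.
With a one-to-one daily increment periodicity this is 398 days.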